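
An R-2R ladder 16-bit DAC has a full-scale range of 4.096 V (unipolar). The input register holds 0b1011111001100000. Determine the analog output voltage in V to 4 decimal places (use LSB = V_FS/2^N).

LSB = 4.096 V / 2^16 = 62.50 µV.
Code 0b1011111001100000 = 48736 decimal.
V_out = 0 + 48736 × 6.25e-05 V = 3.046 V.

3.0460 V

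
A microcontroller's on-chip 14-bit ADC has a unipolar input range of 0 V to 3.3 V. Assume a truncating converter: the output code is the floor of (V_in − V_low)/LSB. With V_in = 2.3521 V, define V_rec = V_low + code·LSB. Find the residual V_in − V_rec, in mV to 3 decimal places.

0.165 mV

LSB = 3.3/2^14 = 201.42 µV.
(V_in − V_low)/LSB = (2.3521 − 0)/0.000201416 = 11677.8201 → code 11677 (floor).
V_rec = 0 + 11677·0.000201416 = 2.3519348 V.
Difference: 0.000165186 V → 0.165 mV.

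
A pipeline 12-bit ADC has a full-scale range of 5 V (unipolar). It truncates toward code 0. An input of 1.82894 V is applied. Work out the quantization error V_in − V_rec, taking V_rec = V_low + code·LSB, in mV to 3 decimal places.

0.327 mV

LSB = 5/2^12 = 1.221 mV.
Scaled input = 1498.2676 LSBs, so code = 1498.
V_rec = 0 + 1498·0.0012207 = 1.8286133 V.
Error = 1.82894 − 1.8286133 = 0.000326719 V = 0.327 mV.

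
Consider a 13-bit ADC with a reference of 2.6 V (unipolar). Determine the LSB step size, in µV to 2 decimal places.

Full-scale span = 2.6 V.
LSB = 2.6 / 2^13 = 2.6 / 8192 = 0.000317383 V = 317.38 µV.

317.38 µV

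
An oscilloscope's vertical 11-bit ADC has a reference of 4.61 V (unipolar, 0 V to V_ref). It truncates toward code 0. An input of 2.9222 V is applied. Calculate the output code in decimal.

With 2048 levels over 4.61 V, one step is 2.251 mV.
Input sits at 1298.192 steps above V_low.
⌊·⌋(1298.192) = 1298.

code 1298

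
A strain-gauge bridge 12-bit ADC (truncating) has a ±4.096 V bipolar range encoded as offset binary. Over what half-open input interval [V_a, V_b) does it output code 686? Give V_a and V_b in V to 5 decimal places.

LSB = 8.192/2^12 = 2.000 mV.
V_a = V_low + 686·LSB = -2.724 V; V_b = V_low + 687·LSB = -2.722 V.

[-2.72400 V, -2.72200 V)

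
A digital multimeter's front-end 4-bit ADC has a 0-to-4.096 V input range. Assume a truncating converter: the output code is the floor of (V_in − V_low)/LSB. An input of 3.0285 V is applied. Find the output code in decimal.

LSB = 4.096 V / 16 = 256.000 mV.
Input sits at 11.830 steps above V_low.
Floor → code 11.

code 11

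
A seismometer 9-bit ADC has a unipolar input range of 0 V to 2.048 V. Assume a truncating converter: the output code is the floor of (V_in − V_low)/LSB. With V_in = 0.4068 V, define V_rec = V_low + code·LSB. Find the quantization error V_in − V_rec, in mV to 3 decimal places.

2.800 mV

One LSB is 2.048 V / 512 = 4.000 mV.
(0.4068 − 0)/0.004 = 101.7000; ⌊·⌋ gives code 101.
Code 101 maps back to 0 + 101×0.004 V = 0.404 V.
Difference: 0.0028 V → 2.800 mV.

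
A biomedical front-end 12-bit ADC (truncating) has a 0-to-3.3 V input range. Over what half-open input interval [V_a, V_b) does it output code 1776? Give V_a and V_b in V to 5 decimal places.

LSB = 3.3/2^12 = 0.806 mV.
V_a = V_low + 1776·LSB = 1.43086 V; V_b = V_low + 1777·LSB = 1.43167 V.

[1.43086 V, 1.43167 V)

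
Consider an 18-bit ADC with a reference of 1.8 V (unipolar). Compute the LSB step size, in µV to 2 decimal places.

6.87 µV

Full-scale span = 1.8 V.
LSB = 1.8 / 2^18 = 1.8 / 262144 = 6.86646e-06 V = 6.87 µV.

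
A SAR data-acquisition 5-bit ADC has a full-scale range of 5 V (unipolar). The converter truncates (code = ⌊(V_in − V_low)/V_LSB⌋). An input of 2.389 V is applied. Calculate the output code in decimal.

Full-scale span = 5 V; LSB = 5/2^5 = 156.250 mV.
(V_in − V_low)/LSB = (2.389 − 0) / 0.15625 = 15.290.
So the output code is 15.

code 15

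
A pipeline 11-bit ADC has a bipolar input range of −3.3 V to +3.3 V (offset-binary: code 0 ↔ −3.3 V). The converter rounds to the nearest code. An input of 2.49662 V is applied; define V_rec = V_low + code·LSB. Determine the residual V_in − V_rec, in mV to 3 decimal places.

One LSB is 6.6 V / 2048 = 3.223 mV.
Scaled input = 1798.7088 LSBs, so code = 1799.
V_rec = (−3.3) + 1799·0.00322266 = 2.4975586 V.
V_in − V_rec = -0.000938594 V = -0.939 mV.

-0.939 mV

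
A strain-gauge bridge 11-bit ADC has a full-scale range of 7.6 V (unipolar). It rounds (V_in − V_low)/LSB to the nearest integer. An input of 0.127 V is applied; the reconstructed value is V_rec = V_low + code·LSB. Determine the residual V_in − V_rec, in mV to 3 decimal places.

0.828 mV

One LSB is 7.6 V / 2048 = 3.711 mV.
(V_in − V_low)/LSB = (0.127 − 0)/0.00371094 = 34.2232 → code 34 (round).
V_rec = 0 + 34·0.00371094 = 0.12617187 V.
Error = 0.127 − 0.12617187 = 0.000828125 V = 0.828 mV.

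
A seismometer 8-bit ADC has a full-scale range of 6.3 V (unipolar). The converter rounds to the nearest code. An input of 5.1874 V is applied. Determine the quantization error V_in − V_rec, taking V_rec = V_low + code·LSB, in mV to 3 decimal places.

-5.178 mV

LSB = 6.3/2^8 = 24.609 mV.
Scaled input = 210.7896 LSBs, so code = 211.
Code 211 maps back to 0 + 211×0.0246094 V = 5.1925781 V.
V_in − V_rec = -0.00517812 V = -5.178 mV.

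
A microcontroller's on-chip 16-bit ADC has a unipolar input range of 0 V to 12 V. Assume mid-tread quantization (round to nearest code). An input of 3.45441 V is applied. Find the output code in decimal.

Full-scale span = 12 V; LSB = 12/2^16 = 183.11 µV.
(V_in − V_low)/LSB = (3.45441 − 0) / 0.000183105 = 18865.684.
round(18865.684) = 18866.

code 18866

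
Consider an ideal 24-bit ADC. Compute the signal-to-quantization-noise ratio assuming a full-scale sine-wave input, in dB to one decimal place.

146.2 dB

SNR ≈ 6.02·N + 1.76 dB = 6.02·24 + 1.76 = 146.24 dB.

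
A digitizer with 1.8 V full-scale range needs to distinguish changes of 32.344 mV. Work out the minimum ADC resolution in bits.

6 bits

Number of steps required ≥ 1.8 V / 32.344 mV = 55.65.
Need 2^N ≥ 55.65; 2^5 = 32, 2^6 = 64.
Minimum N = 6.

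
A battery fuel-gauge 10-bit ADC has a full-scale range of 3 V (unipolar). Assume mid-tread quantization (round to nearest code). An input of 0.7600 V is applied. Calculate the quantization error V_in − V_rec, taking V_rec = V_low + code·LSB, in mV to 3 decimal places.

LSB = 3/2^10 = 2.930 mV.
(V_in − V_low)/LSB = (0.7600 − 0)/0.00292969 = 259.4133 → code 259 (round).
Reconstructed: 0.75878906 V.
Error = 0.7600 − 0.75878906 = 0.00121094 V = 1.211 mV.

1.211 mV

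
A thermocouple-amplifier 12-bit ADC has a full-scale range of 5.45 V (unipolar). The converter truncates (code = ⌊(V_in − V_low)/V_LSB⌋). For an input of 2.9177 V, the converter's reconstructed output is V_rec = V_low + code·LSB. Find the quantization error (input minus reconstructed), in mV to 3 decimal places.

One LSB is 5.45 V / 4096 = 1.331 mV.
(V_in − V_low)/LSB = (2.9177 − 0)/0.00133057 = 2192.8255 → code 2192 (floor).
Code 2192 maps back to 0 + 2192×0.00133057 V = 2.9166016 V.
Difference: 0.00109844 V → 1.098 mV.

1.098 mV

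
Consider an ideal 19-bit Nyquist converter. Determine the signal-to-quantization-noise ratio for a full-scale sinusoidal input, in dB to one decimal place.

SNR ≈ 6.02·N + 1.76 dB = 6.02·19 + 1.76 = 116.14 dB.

116.1 dB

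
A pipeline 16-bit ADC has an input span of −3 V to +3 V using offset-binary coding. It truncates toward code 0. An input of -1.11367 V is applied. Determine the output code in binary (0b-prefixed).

code 0b101000001111011 (decimal 20603)

LSB = 6 V / 65536 = 91.55 µV.
Input sits at 20603.754 steps above V_low.
⌊·⌋(20603.754) = 20603.
In binary (0b-prefixed): 0b101000001111011.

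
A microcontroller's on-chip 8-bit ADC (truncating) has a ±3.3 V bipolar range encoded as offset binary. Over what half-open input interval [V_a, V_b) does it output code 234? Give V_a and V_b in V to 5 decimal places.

LSB = 6.6/2^8 = 25.781 mV.
V_a = V_low + 234·LSB = 2.73281 V; V_b = V_low + 235·LSB = 2.75859 V.

[2.73281 V, 2.75859 V)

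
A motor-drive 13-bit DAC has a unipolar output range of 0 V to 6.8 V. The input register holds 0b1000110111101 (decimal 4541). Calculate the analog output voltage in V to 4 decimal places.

LSB = 6.8 V / 2^13 = 0.830 mV.
Code 0b1000110111101 = 4541 decimal.
V_out = 0 + 4541 × 0.000830078 V = 3.76938 V.

3.7694 V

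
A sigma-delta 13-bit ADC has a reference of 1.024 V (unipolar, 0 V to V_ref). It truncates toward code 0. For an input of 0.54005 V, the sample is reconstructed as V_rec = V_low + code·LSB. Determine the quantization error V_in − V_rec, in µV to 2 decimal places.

50.00 µV

Step size: 1.024 V ÷ 2^13 = 125.00 µV.
(V_in − V_low)/LSB = (0.54005 − 0)/0.000125 = 4320.4000 → code 4320 (floor).
V_rec = 0 + 4320·0.000125 = 0.54 V.
Difference: 5e-05 V → 50.00 µV.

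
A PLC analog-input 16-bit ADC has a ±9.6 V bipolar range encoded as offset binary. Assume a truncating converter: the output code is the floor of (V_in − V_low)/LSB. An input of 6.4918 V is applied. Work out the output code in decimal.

code 54926

With 65536 levels over 19.2 V, one step is 292.97 µV.
(6.4918 − (−9.6)) / 0.000292969 = 54926.677 LSBs.
Floor → code 54926.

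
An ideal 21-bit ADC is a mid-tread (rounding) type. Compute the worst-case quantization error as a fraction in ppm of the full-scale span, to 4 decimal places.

Rounding → worst-case error = ½ LSB = V_FS/2^22, so 1e+06/4194304 = 0.238419 ppm of full scale.

0.2384 ppm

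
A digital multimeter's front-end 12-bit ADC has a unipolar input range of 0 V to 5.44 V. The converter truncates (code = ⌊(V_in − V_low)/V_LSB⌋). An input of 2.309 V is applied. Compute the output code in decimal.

code 1738

With 4096 levels over 5.44 V, one step is 1.328 mV.
(V_in − V_low)/LSB = (2.309 − 0) / 0.00132813 = 1738.541.
⌊·⌋(1738.541) = 1738.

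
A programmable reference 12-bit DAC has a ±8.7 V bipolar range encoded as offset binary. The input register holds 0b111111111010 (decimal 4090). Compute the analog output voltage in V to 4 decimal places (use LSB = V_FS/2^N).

LSB = 17.4 V / 2^12 = 4.248 mV.
Code 0b111111111010 = 4090 decimal.
V_out = (−8.7) + 4090 × 0.00424805 V = 8.67451 V.

8.6745 V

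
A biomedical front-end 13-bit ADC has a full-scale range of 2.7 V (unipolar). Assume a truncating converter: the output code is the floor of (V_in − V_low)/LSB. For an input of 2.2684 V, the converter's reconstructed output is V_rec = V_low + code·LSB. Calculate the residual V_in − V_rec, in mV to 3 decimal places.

0.163 mV

Step size: 2.7 V ÷ 2^13 = 329.59 µV.
(V_in − V_low)/LSB = (2.2684 − 0)/0.00032959 = 6882.4936 → code 6882 (floor).
Reconstructed: 2.2682373 V.
V_in − V_rec = 0.000162695 V = 0.163 mV.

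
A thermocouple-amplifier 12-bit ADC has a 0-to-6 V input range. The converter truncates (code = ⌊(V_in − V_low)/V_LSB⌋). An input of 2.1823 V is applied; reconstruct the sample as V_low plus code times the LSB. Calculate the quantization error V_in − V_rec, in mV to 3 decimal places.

LSB = 6/2^12 = 1.465 mV.
(2.1823 − 0)/0.00146484 = 1489.7835; ⌊·⌋ gives code 1489.
Reconstructed: 2.1811523 V.
V_in − V_rec = 0.00114766 V = 1.148 mV.

1.148 mV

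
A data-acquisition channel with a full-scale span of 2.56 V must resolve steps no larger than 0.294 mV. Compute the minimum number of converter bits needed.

14 bits

Number of steps required ≥ 2.56 V / 0.294 mV = 8707.48.
Need 2^N ≥ 8707.48; 2^13 = 8192, 2^14 = 16384.
Minimum N = 14.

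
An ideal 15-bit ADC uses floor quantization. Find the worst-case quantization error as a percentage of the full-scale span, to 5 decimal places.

Truncating → worst-case error = 1 LSB = V_FS/2^15, so 100/32768 = 0.00305176 % of full scale.

0.00305 %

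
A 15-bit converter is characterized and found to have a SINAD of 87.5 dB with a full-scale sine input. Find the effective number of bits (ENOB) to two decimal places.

ENOB = (SINAD − 1.76) / 6.02 = (87.5 − 1.76)/6.02 = 14.243.

14.24 bits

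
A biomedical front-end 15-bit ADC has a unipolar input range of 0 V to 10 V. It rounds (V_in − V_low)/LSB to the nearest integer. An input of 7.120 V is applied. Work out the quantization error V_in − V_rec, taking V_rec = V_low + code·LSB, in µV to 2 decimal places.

-56.15 µV

One LSB is 10 V / 32768 = 305.18 µV.
Scaled input = 23330.8160 LSBs, so code = 23331.
Code 23331 maps back to 0 + 23331×0.000305176 V = 7.1200562 V.
Difference: -5.61523e-05 V → -56.15 µV.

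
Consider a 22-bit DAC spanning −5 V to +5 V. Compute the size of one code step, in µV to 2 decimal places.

Full-scale span = 10 V.
LSB = 10 / 2^22 = 10 / 4194304 = 2.38419e-06 V = 2.38 µV.

2.38 µV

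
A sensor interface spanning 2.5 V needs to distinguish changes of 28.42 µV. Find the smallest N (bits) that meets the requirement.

17 bits

Number of steps required ≥ 2.5 V / 28.42 µV = 87966.22.
Need 2^N ≥ 87966.22; 2^16 = 65536, 2^17 = 131072.
Minimum N = 17.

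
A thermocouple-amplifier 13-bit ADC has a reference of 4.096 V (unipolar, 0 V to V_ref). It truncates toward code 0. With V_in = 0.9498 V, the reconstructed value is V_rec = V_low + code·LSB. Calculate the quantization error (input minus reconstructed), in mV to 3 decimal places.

One LSB is 4.096 V / 8192 = 0.500 mV.
(0.9498 − 0)/0.0005 = 1899.6000; ⌊·⌋ gives code 1899.
Code 1899 maps back to 0 + 1899×0.0005 V = 0.9495 V.
V_in − V_rec = 0.0003 V = 0.300 mV.

0.300 mV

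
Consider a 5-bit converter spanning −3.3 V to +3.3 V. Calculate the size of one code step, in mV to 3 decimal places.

Full-scale span = 6.6 V.
LSB = 6.6 / 2^5 = 6.6 / 32 = 0.20625 V = 206.250 mV.

206.250 mV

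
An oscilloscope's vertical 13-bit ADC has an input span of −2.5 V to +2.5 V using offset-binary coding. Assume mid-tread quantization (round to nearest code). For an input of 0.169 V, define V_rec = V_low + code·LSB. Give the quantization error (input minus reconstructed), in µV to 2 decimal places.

-67.38 µV

One LSB is 5 V / 8192 = 0.610 mV.
Scaled input = 4372.8896 LSBs, so code = 4373.
Reconstructed: 0.16906738 V.
V_in − V_rec = -6.73828e-05 V = -67.38 µV.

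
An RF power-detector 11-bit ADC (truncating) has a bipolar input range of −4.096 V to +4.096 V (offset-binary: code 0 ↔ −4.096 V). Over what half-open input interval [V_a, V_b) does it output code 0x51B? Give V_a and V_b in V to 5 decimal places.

LSB = 8.192/2^11 = 4.000 mV.
Code 0x51B = 1307 decimal.
V_a = V_low + 1307·LSB = 1.132 V; V_b = V_low + 1308·LSB = 1.136 V.

[1.13200 V, 1.13600 V)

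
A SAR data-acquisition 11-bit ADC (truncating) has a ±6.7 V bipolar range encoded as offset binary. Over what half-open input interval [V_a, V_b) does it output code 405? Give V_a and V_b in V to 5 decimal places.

LSB = 13.4/2^11 = 6.543 mV.
V_a = V_low + 405·LSB = -4.0501 V; V_b = V_low + 406·LSB = -4.04355 V.

[-4.05010 V, -4.04355 V)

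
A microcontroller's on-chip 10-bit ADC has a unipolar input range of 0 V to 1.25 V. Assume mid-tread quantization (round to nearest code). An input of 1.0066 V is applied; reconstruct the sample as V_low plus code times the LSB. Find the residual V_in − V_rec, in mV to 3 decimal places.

-0.480 mV

LSB = 1.25/2^10 = 1.221 mV.
Scaled input = 824.6067 LSBs, so code = 825.
Code 825 maps back to 0 + 825×0.0012207 V = 1.0070801 V.
Error = 1.0066 − 1.0070801 = -0.000480078 V = -0.480 mV.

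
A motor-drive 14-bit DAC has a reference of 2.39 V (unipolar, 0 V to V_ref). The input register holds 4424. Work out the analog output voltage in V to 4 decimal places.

LSB = 2.39 V / 2^14 = 145.87 µV.
V_out = 0 + 4424 × 0.000145874 V = 0.645347 V.

0.6453 V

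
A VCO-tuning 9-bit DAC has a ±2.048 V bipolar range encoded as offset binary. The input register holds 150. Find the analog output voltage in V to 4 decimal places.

LSB = 4.096 V / 2^9 = 8.000 mV.
V_out = (−2.048) + 150 × 0.008 V = -0.848 V.

-0.8480 V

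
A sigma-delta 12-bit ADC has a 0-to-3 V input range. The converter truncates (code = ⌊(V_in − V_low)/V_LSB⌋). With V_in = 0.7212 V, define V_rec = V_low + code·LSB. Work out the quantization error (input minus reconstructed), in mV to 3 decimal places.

Step size: 3 V ÷ 2^12 = 0.732 mV.
Scaled input = 984.6784 LSBs, so code = 984.
V_rec = 0 + 984·0.000732422 = 0.72070312 V.
Error = 0.7212 − 0.72070312 = 0.000496875 V = 0.497 mV.

0.497 mV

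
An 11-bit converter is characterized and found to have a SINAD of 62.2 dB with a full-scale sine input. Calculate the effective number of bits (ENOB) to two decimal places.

10.04 bits

ENOB = (SINAD − 1.76) / 6.02 = (62.2 − 1.76)/6.02 = 10.040.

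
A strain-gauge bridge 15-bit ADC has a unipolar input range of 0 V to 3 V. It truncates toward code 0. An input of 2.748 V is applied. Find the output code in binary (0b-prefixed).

code 0b111010100111111 (decimal 30015)

Full-scale span = 3 V; LSB = 3/2^15 = 91.55 µV.
(2.748 − 0) / 9.15527e-05 = 30015.488 LSBs.
Floor → code 30015.
In binary (0b-prefixed): 0b111010100111111.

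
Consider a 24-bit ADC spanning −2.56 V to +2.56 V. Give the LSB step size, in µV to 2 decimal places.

0.31 µV

Full-scale span = 5.12 V.
LSB = 5.12 / 2^24 = 5.12 / 16777216 = 3.05176e-07 V = 0.31 µV.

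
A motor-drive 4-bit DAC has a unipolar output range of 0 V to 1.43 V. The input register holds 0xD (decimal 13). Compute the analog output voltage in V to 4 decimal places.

LSB = 1.43 V / 2^4 = 89.375 mV.
Code 0xD = 13 decimal.
V_out = 0 + 13 × 0.089375 V = 1.16187 V.

1.1619 V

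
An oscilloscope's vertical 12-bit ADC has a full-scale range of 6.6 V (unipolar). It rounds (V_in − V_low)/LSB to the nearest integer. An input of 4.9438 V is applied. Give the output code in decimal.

code 3068

Full-scale span = 6.6 V; LSB = 6.6/2^12 = 1.611 mV.
(4.9438 − 0) / 0.00161133 = 3068.152 LSBs.
round(3068.152) = 3068.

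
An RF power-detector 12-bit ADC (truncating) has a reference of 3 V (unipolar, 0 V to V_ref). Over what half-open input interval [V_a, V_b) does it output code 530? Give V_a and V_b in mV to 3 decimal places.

[388.184 mV, 388.916 mV)

LSB = 3/2^12 = 0.732 mV.
V_a = V_low + 530·LSB = 0.388184 V; V_b = V_low + 531·LSB = 0.388916 V.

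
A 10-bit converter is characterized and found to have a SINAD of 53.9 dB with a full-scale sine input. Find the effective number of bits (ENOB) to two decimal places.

8.66 bits

ENOB = (SINAD − 1.76) / 6.02 = (53.9 − 1.76)/6.02 = 8.661.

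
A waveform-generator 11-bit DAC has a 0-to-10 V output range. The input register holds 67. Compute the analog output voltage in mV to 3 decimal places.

LSB = 10 V / 2^11 = 4.883 mV.
V_out = 0 + 67 × 0.00488281 V = 0.327148 V.
= 327.148 mV.

327.148 mV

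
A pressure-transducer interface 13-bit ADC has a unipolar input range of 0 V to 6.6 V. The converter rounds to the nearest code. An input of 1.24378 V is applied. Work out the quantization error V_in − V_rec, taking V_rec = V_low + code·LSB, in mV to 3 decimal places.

-0.165 mV

One LSB is 6.6 V / 8192 = 0.806 mV.
(1.24378 − 0)/0.000805664 = 1543.7948; round gives code 1544.
Code 1544 maps back to 0 + 1544×0.000805664 V = 1.2439453 V.
Difference: -0.000165313 V → -0.165 mV.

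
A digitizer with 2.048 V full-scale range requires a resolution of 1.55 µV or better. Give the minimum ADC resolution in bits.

Number of steps required ≥ 2.048 V / 1.55 µV = 1321290.32.
Need 2^N ≥ 1321290.32; 2^20 = 1048576, 2^21 = 2097152.
Minimum N = 21.

21 bits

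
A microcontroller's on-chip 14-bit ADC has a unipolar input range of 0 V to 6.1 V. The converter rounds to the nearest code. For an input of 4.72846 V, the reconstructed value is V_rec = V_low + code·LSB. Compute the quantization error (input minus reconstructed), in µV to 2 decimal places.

66.45 µV

LSB = 6.1/2^14 = 372.31 µV.
(V_in − V_low)/LSB = (4.72846 − 0)/0.000372314 = 12700.1785 → code 12700 (round).
Reconstructed: 4.7283936 V.
Difference: 6.64453e-05 V → 66.45 µV.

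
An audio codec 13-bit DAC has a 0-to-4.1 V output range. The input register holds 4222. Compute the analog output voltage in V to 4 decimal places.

2.1131 V

LSB = 4.1 V / 2^13 = 0.500 mV.
V_out = 0 + 4222 × 0.000500488 V = 2.11306 V.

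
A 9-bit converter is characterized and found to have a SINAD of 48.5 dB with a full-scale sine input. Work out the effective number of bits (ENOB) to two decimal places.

ENOB = (SINAD − 1.76) / 6.02 = (48.5 − 1.76)/6.02 = 7.764.

7.76 bits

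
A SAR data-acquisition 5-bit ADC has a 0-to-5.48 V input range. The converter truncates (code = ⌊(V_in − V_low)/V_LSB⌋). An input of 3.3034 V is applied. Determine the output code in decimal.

With 32 levels over 5.48 V, one step is 171.250 mV.
(V_in − V_low)/LSB = (3.3034 − 0) / 0.17125 = 19.290.
So the output code is 19.

code 19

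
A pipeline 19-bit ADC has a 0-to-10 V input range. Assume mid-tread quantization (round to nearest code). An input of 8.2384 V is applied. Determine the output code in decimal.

With 524288 levels over 10 V, one step is 19.07 µV.
(V_in − V_low)/LSB = (8.2384 − 0) / 1.90735e-05 = 431929.426.
Round → code 431929.

code 431929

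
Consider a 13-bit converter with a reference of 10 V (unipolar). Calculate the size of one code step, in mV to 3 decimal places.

1.221 mV

Full-scale span = 10 V.
LSB = 10 / 2^13 = 10 / 8192 = 0.0012207 V = 1.221 mV.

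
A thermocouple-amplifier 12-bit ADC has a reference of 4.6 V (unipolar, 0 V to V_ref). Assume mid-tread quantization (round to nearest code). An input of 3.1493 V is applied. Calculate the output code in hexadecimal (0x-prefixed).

With 4096 levels over 4.6 V, one step is 1.123 mV.
Input sits at 2804.246 steps above V_low.
round(2804.246) = 2804.
In hexadecimal (0x-prefixed): 0xAF4.

code 0xAF4 (decimal 2804)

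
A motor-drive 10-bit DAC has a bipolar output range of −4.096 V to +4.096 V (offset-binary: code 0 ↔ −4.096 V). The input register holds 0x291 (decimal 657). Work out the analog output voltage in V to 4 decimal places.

1.1600 V

LSB = 8.192 V / 2^10 = 8.000 mV.
Code 0x291 = 657 decimal.
V_out = (−4.096) + 657 × 0.008 V = 1.16 V.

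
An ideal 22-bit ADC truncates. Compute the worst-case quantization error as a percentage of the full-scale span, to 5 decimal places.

Truncating → worst-case error = 1 LSB = V_FS/2^22, so 100/4194304 = 2.38419e-05 % of full scale.

0.00002 %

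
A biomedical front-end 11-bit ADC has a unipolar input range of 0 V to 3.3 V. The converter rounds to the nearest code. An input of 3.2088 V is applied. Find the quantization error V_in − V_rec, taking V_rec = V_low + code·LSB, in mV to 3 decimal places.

One LSB is 3.3 V / 2048 = 1.611 mV.
(V_in − V_low)/LSB = (3.2088 − 0)/0.00161133 = 1991.4007 → code 1991 (round).
Reconstructed: 3.2081543 V.
Difference: 0.000645703 V → 0.646 mV.

0.646 mV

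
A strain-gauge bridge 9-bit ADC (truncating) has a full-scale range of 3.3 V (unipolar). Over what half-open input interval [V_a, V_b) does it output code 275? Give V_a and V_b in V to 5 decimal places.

[1.77246 V, 1.77891 V)

LSB = 3.3/2^9 = 6.445 mV.
V_a = V_low + 275·LSB = 1.77246 V; V_b = V_low + 276·LSB = 1.77891 V.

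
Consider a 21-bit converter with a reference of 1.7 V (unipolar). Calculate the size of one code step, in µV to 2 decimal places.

0.81 µV

Full-scale span = 1.7 V.
LSB = 1.7 / 2^21 = 1.7 / 2097152 = 8.10623e-07 V = 0.81 µV.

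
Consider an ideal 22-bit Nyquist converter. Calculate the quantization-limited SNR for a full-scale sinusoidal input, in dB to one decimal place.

134.2 dB

SNR ≈ 6.02·N + 1.76 dB = 6.02·22 + 1.76 = 134.20 dB.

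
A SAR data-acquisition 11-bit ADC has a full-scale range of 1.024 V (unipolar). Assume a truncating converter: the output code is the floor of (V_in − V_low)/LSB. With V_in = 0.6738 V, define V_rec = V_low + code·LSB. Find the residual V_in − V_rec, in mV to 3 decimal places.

0.300 mV

LSB = 1.024/2^11 = 0.500 mV.
(0.6738 − 0)/0.0005 = 1347.6000; ⌊·⌋ gives code 1347.
Reconstructed: 0.6735 V.
V_in − V_rec = 0.0003 V = 0.300 mV.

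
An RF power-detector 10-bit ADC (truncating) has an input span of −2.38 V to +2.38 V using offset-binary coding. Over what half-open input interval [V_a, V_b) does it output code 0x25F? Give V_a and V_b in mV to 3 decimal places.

LSB = 4.76/2^10 = 4.648 mV.
Code 0x25F = 607 decimal.
V_a = V_low + 607·LSB = 0.441602 V; V_b = V_low + 608·LSB = 0.44625 V.

[441.602 mV, 446.250 mV)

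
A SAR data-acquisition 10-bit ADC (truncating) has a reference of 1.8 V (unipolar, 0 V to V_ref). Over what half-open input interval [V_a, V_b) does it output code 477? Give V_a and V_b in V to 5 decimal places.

LSB = 1.8/2^10 = 1.758 mV.
V_a = V_low + 477·LSB = 0.838477 V; V_b = V_low + 478·LSB = 0.840234 V.

[0.83848 V, 0.84023 V)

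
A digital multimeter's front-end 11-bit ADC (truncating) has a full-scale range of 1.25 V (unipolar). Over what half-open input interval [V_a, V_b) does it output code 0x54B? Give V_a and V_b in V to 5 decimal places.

[0.82703 V, 0.82764 V)

LSB = 1.25/2^11 = 0.610 mV.
Code 0x54B = 1355 decimal.
V_a = V_low + 1355·LSB = 0.827026 V; V_b = V_low + 1356·LSB = 0.827637 V.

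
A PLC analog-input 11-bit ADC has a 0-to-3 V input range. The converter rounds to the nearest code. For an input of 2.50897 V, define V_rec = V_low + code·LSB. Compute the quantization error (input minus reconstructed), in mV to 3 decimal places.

-0.307 mV

Step size: 3 V ÷ 2^11 = 1.465 mV.
(2.50897 − 0)/0.00146484 = 1712.7902; round gives code 1713.
V_rec = 0 + 1713·0.00146484 = 2.5092773 V.
Difference: -0.000307344 V → -0.307 mV.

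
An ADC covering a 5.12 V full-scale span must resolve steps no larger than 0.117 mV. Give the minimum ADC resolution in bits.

Number of steps required ≥ 5.12 V / 0.117 mV = 43760.68.
Need 2^N ≥ 43760.68; 2^15 = 32768, 2^16 = 65536.
Minimum N = 16.

16 bits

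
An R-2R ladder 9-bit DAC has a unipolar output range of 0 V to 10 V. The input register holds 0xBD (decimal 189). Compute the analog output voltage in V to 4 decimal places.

LSB = 10 V / 2^9 = 19.531 mV.
Code 0xBD = 189 decimal.
V_out = 0 + 189 × 0.0195312 V = 3.69141 V.

3.6914 V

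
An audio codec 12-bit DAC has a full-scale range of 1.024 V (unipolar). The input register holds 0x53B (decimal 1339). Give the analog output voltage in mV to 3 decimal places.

334.750 mV

LSB = 1.024 V / 2^12 = 250.00 µV.
Code 0x53B = 1339 decimal.
V_out = 0 + 1339 × 0.00025 V = 0.33475 V.
= 334.750 mV.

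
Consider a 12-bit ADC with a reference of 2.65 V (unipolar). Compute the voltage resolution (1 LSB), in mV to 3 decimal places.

0.647 mV

Full-scale span = 2.65 V.
LSB = 2.65 / 2^12 = 2.65 / 4096 = 0.000646973 V = 0.647 mV.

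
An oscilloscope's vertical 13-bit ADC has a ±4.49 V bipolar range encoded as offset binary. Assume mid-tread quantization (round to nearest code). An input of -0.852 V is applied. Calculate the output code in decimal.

code 3319

With 8192 levels over 8.98 V, one step is 1.096 mV.
Input sits at 3318.763 steps above V_low.
round(3318.763) = 3319.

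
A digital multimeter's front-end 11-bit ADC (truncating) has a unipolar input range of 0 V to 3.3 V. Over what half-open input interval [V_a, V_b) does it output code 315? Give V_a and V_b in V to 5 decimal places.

LSB = 3.3/2^11 = 1.611 mV.
V_a = V_low + 315·LSB = 0.507568 V; V_b = V_low + 316·LSB = 0.50918 V.

[0.50757 V, 0.50918 V)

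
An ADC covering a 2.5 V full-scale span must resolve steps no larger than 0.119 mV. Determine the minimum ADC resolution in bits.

Number of steps required ≥ 2.5 V / 0.119 mV = 21008.40.
Need 2^N ≥ 21008.40; 2^14 = 16384, 2^15 = 32768.
Minimum N = 15.

15 bits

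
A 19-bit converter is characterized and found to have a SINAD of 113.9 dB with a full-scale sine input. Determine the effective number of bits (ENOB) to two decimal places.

ENOB = (SINAD − 1.76) / 6.02 = (113.9 − 1.76)/6.02 = 18.628.

18.63 bits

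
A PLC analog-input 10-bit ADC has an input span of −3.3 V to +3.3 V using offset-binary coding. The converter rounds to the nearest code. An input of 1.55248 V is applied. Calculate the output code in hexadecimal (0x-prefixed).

Full-scale span = 6.6 V; LSB = 6.6/2^10 = 6.445 mV.
(1.55248 − (−3.3)) / 0.00644531 = 752.870 LSBs.
round(752.870) = 753.
In hexadecimal (0x-prefixed): 0x2F1.

code 0x2F1 (decimal 753)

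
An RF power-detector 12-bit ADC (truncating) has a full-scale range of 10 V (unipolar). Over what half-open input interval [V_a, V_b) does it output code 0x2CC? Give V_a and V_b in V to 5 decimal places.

LSB = 10/2^12 = 2.441 mV.
Code 0x2CC = 716 decimal.
V_a = V_low + 716·LSB = 1.74805 V; V_b = V_low + 717·LSB = 1.75049 V.

[1.74805 V, 1.75049 V)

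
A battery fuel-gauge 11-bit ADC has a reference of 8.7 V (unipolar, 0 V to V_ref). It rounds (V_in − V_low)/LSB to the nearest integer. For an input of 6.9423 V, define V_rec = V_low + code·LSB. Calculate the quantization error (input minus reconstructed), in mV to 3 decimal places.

Step size: 8.7 V ÷ 2^11 = 4.248 mV.
(6.9423 − 0)/0.00424805 = 1634.2334; round gives code 1634.
Reconstructed: 6.9413086 V.
V_in − V_rec = 0.000991406 V = 0.991 mV.

0.991 mV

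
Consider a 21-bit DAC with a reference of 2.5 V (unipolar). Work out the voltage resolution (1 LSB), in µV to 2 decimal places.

1.19 µV

Full-scale span = 2.5 V.
LSB = 2.5 / 2^21 = 2.5 / 2097152 = 1.19209e-06 V = 1.19 µV.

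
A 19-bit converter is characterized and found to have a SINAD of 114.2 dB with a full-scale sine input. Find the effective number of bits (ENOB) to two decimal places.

18.68 bits

ENOB = (SINAD − 1.76) / 6.02 = (114.2 − 1.76)/6.02 = 18.678.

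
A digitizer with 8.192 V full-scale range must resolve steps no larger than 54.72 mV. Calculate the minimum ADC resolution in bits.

8 bits

Number of steps required ≥ 8.192 V / 54.72 mV = 149.71.
Need 2^N ≥ 149.71; 2^7 = 128, 2^8 = 256.
Minimum N = 8.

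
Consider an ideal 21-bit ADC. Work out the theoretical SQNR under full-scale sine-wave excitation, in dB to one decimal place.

SNR ≈ 6.02·N + 1.76 dB = 6.02·21 + 1.76 = 128.18 dB.

128.2 dB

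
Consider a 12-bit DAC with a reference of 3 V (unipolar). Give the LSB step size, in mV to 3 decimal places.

0.732 mV

Full-scale span = 3 V.
LSB = 3 / 2^12 = 3 / 4096 = 0.000732422 V = 0.732 mV.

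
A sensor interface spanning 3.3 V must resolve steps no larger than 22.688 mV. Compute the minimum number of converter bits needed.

Number of steps required ≥ 3.3 V / 22.688 mV = 145.45.
Need 2^N ≥ 145.45; 2^7 = 128, 2^8 = 256.
Minimum N = 8.

8 bits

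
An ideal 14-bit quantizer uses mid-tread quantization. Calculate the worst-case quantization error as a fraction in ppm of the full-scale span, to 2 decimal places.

30.52 ppm

Rounding → worst-case error = ½ LSB = V_FS/2^15, so 1e+06/32768 = 30.5176 ppm of full scale.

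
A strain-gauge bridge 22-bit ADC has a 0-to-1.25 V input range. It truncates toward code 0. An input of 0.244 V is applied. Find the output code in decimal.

LSB = 1.25 V / 4194304 = 0.30 µV.
(V_in − V_low)/LSB = (0.244 − 0) / 2.98023e-07 = 818728.141.
So the output code is 818728.

code 818728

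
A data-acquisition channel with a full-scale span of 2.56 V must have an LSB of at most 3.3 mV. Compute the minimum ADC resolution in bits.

10 bits

Number of steps required ≥ 2.56 V / 3.3 mV = 775.76.
Need 2^N ≥ 775.76; 2^9 = 512, 2^10 = 1024.
Minimum N = 10.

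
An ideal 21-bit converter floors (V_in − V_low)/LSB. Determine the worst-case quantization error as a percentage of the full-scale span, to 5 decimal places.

Truncating → worst-case error = 1 LSB = V_FS/2^21, so 100/2097152 = 4.76837e-05 % of full scale.

0.00005 %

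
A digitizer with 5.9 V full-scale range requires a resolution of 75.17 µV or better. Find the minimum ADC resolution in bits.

Number of steps required ≥ 5.9 V / 75.17 µV = 78488.76.
Need 2^N ≥ 78488.76; 2^16 = 65536, 2^17 = 131072.
Minimum N = 17.

17 bits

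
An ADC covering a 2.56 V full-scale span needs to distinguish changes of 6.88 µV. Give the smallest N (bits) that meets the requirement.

Number of steps required ≥ 2.56 V / 6.88 µV = 372093.02.
Need 2^N ≥ 372093.02; 2^18 = 262144, 2^19 = 524288.
Minimum N = 19.

19 bits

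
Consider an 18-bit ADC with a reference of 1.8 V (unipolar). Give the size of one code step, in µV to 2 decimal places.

6.87 µV

Full-scale span = 1.8 V.
LSB = 1.8 / 2^18 = 1.8 / 262144 = 6.86646e-06 V = 6.87 µV.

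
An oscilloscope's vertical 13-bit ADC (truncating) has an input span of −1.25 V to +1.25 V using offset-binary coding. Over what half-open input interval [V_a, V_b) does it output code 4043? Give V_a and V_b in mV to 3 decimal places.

LSB = 2.5/2^13 = 305.18 µV.
V_a = V_low + 4043·LSB = -0.0161743 V; V_b = V_low + 4044·LSB = -0.0158691 V.

[-16.174 mV, -15.869 mV)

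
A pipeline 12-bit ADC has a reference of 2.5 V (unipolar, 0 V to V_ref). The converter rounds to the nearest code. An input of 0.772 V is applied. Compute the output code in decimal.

code 1265

With 4096 levels over 2.5 V, one step is 0.610 mV.
(0.772 − 0) / 0.000610352 = 1264.845 LSBs.
So the output code is 1265.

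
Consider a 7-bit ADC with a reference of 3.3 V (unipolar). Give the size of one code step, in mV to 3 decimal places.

25.781 mV

Full-scale span = 3.3 V.
LSB = 3.3 / 2^7 = 3.3 / 128 = 0.0257812 V = 25.781 mV.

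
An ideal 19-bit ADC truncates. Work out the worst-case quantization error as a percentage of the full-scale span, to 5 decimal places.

0.00019 %

Truncating → worst-case error = 1 LSB = V_FS/2^19, so 100/524288 = 0.000190735 % of full scale.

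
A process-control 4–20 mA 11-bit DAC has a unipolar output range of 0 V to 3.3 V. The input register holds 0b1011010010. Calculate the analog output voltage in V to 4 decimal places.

1.1634 V

LSB = 3.3 V / 2^11 = 1.611 mV.
Code 0b1011010010 = 722 decimal.
V_out = 0 + 722 × 0.00161133 V = 1.16338 V.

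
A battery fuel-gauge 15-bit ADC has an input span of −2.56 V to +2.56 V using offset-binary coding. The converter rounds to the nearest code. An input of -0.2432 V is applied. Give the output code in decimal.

code 14828

With 32768 levels over 5.12 V, one step is 156.25 µV.
Input sits at 14827.520 steps above V_low.
So the output code is 14828.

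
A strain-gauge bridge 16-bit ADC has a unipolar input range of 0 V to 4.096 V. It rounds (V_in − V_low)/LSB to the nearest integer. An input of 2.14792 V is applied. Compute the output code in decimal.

LSB = 4.096 V / 65536 = 62.50 µV.
Input sits at 34366.720 steps above V_low.
round(34366.720) = 34367.

code 34367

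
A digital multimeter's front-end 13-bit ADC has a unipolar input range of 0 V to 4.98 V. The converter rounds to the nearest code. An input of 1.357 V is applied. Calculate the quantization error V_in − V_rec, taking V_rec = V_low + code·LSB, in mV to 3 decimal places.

0.145 mV

Step size: 4.98 V ÷ 2^13 = 0.608 mV.
(V_in − V_low)/LSB = (1.357 − 0)/0.00060791 = 2232.2378 → code 2232 (round).
Reconstructed: 1.3568555 V.
Error = 1.357 − 1.3568555 = 0.000144531 V = 0.145 mV.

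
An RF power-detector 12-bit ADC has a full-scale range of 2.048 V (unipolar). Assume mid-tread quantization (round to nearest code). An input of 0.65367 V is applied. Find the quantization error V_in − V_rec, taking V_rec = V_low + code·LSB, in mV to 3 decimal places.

One LSB is 2.048 V / 4096 = 0.500 mV.
Scaled input = 1307.3400 LSBs, so code = 1307.
Reconstructed: 0.6535 V.
V_in − V_rec = 0.00017 V = 0.170 mV.

0.170 mV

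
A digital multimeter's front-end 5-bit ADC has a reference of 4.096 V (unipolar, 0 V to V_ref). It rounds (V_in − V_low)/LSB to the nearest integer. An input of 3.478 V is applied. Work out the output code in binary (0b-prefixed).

LSB = 4.096 V / 32 = 128.000 mV.
Input sits at 27.172 steps above V_low.
Round → code 27.
In binary (0b-prefixed): 0b11011.

code 0b11011 (decimal 27)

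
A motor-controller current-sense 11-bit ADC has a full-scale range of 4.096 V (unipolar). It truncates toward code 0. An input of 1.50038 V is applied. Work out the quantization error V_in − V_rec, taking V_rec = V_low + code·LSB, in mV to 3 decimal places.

Step size: 4.096 V ÷ 2^11 = 2.000 mV.
Scaled input = 750.1900 LSBs, so code = 750.
Reconstructed: 1.5 V.
Error = 1.50038 − 1.5 = 0.00038 V = 0.380 mV.

0.380 mV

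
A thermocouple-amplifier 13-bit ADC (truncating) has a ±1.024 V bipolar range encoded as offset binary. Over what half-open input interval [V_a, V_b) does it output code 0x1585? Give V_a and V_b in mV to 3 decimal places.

[353.250 mV, 353.500 mV)

LSB = 2.048/2^13 = 250.00 µV.
Code 0x1585 = 5509 decimal.
V_a = V_low + 5509·LSB = 0.35325 V; V_b = V_low + 5510·LSB = 0.3535 V.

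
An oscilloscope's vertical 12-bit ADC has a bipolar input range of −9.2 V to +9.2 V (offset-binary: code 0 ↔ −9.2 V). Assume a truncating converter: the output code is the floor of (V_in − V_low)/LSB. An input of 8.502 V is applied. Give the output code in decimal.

code 3940

LSB = 18.4 V / 4096 = 4.492 mV.
(8.502 − (−9.2)) / 0.00449219 = 3940.619 LSBs.
Floor → code 3940.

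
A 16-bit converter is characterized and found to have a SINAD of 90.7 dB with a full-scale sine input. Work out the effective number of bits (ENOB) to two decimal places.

ENOB = (SINAD − 1.76) / 6.02 = (90.7 − 1.76)/6.02 = 14.774.

14.77 bits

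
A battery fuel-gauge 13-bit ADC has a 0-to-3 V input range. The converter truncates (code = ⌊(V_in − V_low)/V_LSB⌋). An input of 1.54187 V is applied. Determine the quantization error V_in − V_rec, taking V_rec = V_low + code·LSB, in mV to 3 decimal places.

0.122 mV

LSB = 3/2^13 = 366.21 µV.
(V_in − V_low)/LSB = (1.54187 − 0)/0.000366211 = 4210.3330 → code 4210 (floor).
Code 4210 maps back to 0 + 4210×0.000366211 V = 1.541748 V.
Error = 1.54187 − 1.541748 = 0.000121953 V = 0.122 mV.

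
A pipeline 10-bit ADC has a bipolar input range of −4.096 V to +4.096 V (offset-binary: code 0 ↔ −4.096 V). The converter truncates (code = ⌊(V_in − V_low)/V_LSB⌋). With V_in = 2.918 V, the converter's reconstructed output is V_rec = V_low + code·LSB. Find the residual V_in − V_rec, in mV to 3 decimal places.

6.000 mV

Step size: 8.192 V ÷ 2^10 = 8.000 mV.
(2.918 − (−4.096))/0.008 = 876.7500; ⌊·⌋ gives code 876.
Reconstructed: 2.912 V.
Difference: 0.006 V → 6.000 mV.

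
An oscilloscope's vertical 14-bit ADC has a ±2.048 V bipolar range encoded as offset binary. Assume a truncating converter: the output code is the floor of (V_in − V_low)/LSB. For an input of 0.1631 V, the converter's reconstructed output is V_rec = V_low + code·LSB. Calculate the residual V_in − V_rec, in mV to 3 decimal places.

One LSB is 4.096 V / 16384 = 250.00 µV.
Scaled input = 8844.4000 LSBs, so code = 8844.
Reconstructed: 0.163 V.
Error = 0.1631 − 0.163 = 0.0001 V = 0.100 mV.

0.100 mV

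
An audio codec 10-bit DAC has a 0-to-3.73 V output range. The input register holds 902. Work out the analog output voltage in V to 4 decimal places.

LSB = 3.73 V / 2^10 = 3.643 mV.
V_out = 0 + 902 × 0.00364258 V = 3.28561 V.

3.2856 V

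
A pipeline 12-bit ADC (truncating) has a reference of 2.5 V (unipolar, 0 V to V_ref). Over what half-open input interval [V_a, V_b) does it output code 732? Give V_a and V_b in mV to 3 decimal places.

LSB = 2.5/2^12 = 0.610 mV.
V_a = V_low + 732·LSB = 0.446777 V; V_b = V_low + 733·LSB = 0.447388 V.

[446.777 mV, 447.388 mV)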